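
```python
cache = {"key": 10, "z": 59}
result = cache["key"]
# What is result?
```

Answer: 10

Derivation:
Trace (tracking result):
cache = {'key': 10, 'z': 59}  # -> cache = {'key': 10, 'z': 59}
result = cache['key']  # -> result = 10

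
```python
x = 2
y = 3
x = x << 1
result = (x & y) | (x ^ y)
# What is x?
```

Trace (tracking x):
x = 2  # -> x = 2
y = 3  # -> y = 3
x = x << 1  # -> x = 4
result = x & y | x ^ y  # -> result = 7

Answer: 4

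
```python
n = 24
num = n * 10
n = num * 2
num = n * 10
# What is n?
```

Trace (tracking n):
n = 24  # -> n = 24
num = n * 10  # -> num = 240
n = num * 2  # -> n = 480
num = n * 10  # -> num = 4800

Answer: 480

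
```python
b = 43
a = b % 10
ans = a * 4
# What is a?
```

Trace (tracking a):
b = 43  # -> b = 43
a = b % 10  # -> a = 3
ans = a * 4  # -> ans = 12

Answer: 3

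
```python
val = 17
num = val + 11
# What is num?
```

Trace (tracking num):
val = 17  # -> val = 17
num = val + 11  # -> num = 28

Answer: 28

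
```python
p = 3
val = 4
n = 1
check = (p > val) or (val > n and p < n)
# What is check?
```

Answer: False

Derivation:
Trace (tracking check):
p = 3  # -> p = 3
val = 4  # -> val = 4
n = 1  # -> n = 1
check = p > val or (val > n and p < n)  # -> check = False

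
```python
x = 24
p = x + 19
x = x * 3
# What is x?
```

Answer: 72

Derivation:
Trace (tracking x):
x = 24  # -> x = 24
p = x + 19  # -> p = 43
x = x * 3  # -> x = 72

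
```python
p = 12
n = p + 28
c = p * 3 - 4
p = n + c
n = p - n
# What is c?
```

Trace (tracking c):
p = 12  # -> p = 12
n = p + 28  # -> n = 40
c = p * 3 - 4  # -> c = 32
p = n + c  # -> p = 72
n = p - n  # -> n = 32

Answer: 32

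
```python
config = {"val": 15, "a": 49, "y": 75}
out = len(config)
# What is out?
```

Trace (tracking out):
config = {'val': 15, 'a': 49, 'y': 75}  # -> config = {'val': 15, 'a': 49, 'y': 75}
out = len(config)  # -> out = 3

Answer: 3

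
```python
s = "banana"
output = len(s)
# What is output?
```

Answer: 6

Derivation:
Trace (tracking output):
s = 'banana'  # -> s = 'banana'
output = len(s)  # -> output = 6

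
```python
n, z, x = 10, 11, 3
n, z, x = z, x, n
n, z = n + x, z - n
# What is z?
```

Answer: -8

Derivation:
Trace (tracking z):
n, z, x = (10, 11, 3)  # -> n = 10, z = 11, x = 3
n, z, x = (z, x, n)  # -> n = 11, z = 3, x = 10
n, z = (n + x, z - n)  # -> n = 21, z = -8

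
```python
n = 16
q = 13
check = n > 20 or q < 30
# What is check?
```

Trace (tracking check):
n = 16  # -> n = 16
q = 13  # -> q = 13
check = n > 20 or q < 30  # -> check = True

Answer: True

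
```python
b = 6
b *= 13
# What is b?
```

Trace (tracking b):
b = 6  # -> b = 6
b *= 13  # -> b = 78

Answer: 78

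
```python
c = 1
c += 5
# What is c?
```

Trace (tracking c):
c = 1  # -> c = 1
c += 5  # -> c = 6

Answer: 6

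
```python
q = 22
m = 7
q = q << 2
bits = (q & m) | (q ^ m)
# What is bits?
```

Trace (tracking bits):
q = 22  # -> q = 22
m = 7  # -> m = 7
q = q << 2  # -> q = 88
bits = q & m | q ^ m  # -> bits = 95

Answer: 95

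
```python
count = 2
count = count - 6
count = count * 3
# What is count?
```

Trace (tracking count):
count = 2  # -> count = 2
count = count - 6  # -> count = -4
count = count * 3  # -> count = -12

Answer: -12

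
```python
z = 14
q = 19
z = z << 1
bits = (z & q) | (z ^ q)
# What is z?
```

Trace (tracking z):
z = 14  # -> z = 14
q = 19  # -> q = 19
z = z << 1  # -> z = 28
bits = z & q | z ^ q  # -> bits = 31

Answer: 28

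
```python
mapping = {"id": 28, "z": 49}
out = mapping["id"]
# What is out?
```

Trace (tracking out):
mapping = {'id': 28, 'z': 49}  # -> mapping = {'id': 28, 'z': 49}
out = mapping['id']  # -> out = 28

Answer: 28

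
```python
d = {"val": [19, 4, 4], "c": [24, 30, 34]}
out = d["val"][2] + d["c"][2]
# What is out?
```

Trace (tracking out):
d = {'val': [19, 4, 4], 'c': [24, 30, 34]}  # -> d = {'val': [19, 4, 4], 'c': [24, 30, 34]}
out = d['val'][2] + d['c'][2]  # -> out = 38

Answer: 38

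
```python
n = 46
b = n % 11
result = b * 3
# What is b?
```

Answer: 2

Derivation:
Trace (tracking b):
n = 46  # -> n = 46
b = n % 11  # -> b = 2
result = b * 3  # -> result = 6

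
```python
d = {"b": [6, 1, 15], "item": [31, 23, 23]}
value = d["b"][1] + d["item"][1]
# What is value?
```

Trace (tracking value):
d = {'b': [6, 1, 15], 'item': [31, 23, 23]}  # -> d = {'b': [6, 1, 15], 'item': [31, 23, 23]}
value = d['b'][1] + d['item'][1]  # -> value = 24

Answer: 24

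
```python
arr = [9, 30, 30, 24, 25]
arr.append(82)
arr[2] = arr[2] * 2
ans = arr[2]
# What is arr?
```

Answer: [9, 30, 60, 24, 25, 82]

Derivation:
Trace (tracking arr):
arr = [9, 30, 30, 24, 25]  # -> arr = [9, 30, 30, 24, 25]
arr.append(82)  # -> arr = [9, 30, 30, 24, 25, 82]
arr[2] = arr[2] * 2  # -> arr = [9, 30, 60, 24, 25, 82]
ans = arr[2]  # -> ans = 60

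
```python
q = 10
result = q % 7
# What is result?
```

Answer: 3

Derivation:
Trace (tracking result):
q = 10  # -> q = 10
result = q % 7  # -> result = 3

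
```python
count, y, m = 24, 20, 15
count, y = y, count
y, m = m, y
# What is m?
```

Trace (tracking m):
count, y, m = (24, 20, 15)  # -> count = 24, y = 20, m = 15
count, y = (y, count)  # -> count = 20, y = 24
y, m = (m, y)  # -> y = 15, m = 24

Answer: 24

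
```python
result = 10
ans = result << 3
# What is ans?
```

Trace (tracking ans):
result = 10  # -> result = 10
ans = result << 3  # -> ans = 80

Answer: 80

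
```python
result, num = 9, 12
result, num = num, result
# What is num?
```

Answer: 9

Derivation:
Trace (tracking num):
result, num = (9, 12)  # -> result = 9, num = 12
result, num = (num, result)  # -> result = 12, num = 9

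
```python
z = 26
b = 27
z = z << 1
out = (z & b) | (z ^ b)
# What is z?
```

Answer: 52

Derivation:
Trace (tracking z):
z = 26  # -> z = 26
b = 27  # -> b = 27
z = z << 1  # -> z = 52
out = z & b | z ^ b  # -> out = 63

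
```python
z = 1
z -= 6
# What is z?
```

Trace (tracking z):
z = 1  # -> z = 1
z -= 6  # -> z = -5

Answer: -5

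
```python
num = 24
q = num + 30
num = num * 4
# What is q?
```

Answer: 54

Derivation:
Trace (tracking q):
num = 24  # -> num = 24
q = num + 30  # -> q = 54
num = num * 4  # -> num = 96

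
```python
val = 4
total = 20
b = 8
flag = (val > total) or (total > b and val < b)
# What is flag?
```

Trace (tracking flag):
val = 4  # -> val = 4
total = 20  # -> total = 20
b = 8  # -> b = 8
flag = val > total or (total > b and val < b)  # -> flag = True

Answer: True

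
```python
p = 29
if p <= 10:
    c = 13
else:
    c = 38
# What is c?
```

Answer: 38

Derivation:
Trace (tracking c):
p = 29  # -> p = 29
if p <= 10:  # condition is False
else:
    c = 38  # -> c = 38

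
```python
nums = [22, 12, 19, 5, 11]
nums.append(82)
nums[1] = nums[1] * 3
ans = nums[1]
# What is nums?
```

Answer: [22, 36, 19, 5, 11, 82]

Derivation:
Trace (tracking nums):
nums = [22, 12, 19, 5, 11]  # -> nums = [22, 12, 19, 5, 11]
nums.append(82)  # -> nums = [22, 12, 19, 5, 11, 82]
nums[1] = nums[1] * 3  # -> nums = [22, 36, 19, 5, 11, 82]
ans = nums[1]  # -> ans = 36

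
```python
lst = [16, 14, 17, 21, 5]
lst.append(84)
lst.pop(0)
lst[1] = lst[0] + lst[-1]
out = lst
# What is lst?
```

Trace (tracking lst):
lst = [16, 14, 17, 21, 5]  # -> lst = [16, 14, 17, 21, 5]
lst.append(84)  # -> lst = [16, 14, 17, 21, 5, 84]
lst.pop(0)  # -> lst = [14, 17, 21, 5, 84]
lst[1] = lst[0] + lst[-1]  # -> lst = [14, 98, 21, 5, 84]
out = lst  # -> out = [14, 98, 21, 5, 84]

Answer: [14, 98, 21, 5, 84]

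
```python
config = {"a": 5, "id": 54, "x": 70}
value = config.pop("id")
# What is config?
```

Answer: {'a': 5, 'x': 70}

Derivation:
Trace (tracking config):
config = {'a': 5, 'id': 54, 'x': 70}  # -> config = {'a': 5, 'id': 54, 'x': 70}
value = config.pop('id')  # -> value = 54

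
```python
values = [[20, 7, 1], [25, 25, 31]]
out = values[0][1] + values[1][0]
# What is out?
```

Trace (tracking out):
values = [[20, 7, 1], [25, 25, 31]]  # -> values = [[20, 7, 1], [25, 25, 31]]
out = values[0][1] + values[1][0]  # -> out = 32

Answer: 32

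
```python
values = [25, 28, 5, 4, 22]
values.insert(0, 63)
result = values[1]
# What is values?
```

Answer: [63, 25, 28, 5, 4, 22]

Derivation:
Trace (tracking values):
values = [25, 28, 5, 4, 22]  # -> values = [25, 28, 5, 4, 22]
values.insert(0, 63)  # -> values = [63, 25, 28, 5, 4, 22]
result = values[1]  # -> result = 25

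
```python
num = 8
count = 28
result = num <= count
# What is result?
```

Answer: True

Derivation:
Trace (tracking result):
num = 8  # -> num = 8
count = 28  # -> count = 28
result = num <= count  # -> result = True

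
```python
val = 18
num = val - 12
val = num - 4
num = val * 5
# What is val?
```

Answer: 2

Derivation:
Trace (tracking val):
val = 18  # -> val = 18
num = val - 12  # -> num = 6
val = num - 4  # -> val = 2
num = val * 5  # -> num = 10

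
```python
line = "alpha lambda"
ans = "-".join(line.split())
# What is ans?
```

Answer: 'alpha-lambda'

Derivation:
Trace (tracking ans):
line = 'alpha lambda'  # -> line = 'alpha lambda'
ans = '-'.join(line.split())  # -> ans = 'alpha-lambda'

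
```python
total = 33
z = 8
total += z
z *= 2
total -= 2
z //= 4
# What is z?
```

Trace (tracking z):
total = 33  # -> total = 33
z = 8  # -> z = 8
total += z  # -> total = 41
z *= 2  # -> z = 16
total -= 2  # -> total = 39
z //= 4  # -> z = 4

Answer: 4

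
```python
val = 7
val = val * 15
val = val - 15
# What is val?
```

Answer: 90

Derivation:
Trace (tracking val):
val = 7  # -> val = 7
val = val * 15  # -> val = 105
val = val - 15  # -> val = 90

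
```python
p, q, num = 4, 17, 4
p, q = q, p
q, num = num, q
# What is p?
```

Answer: 17

Derivation:
Trace (tracking p):
p, q, num = (4, 17, 4)  # -> p = 4, q = 17, num = 4
p, q = (q, p)  # -> p = 17, q = 4
q, num = (num, q)  # -> q = 4, num = 4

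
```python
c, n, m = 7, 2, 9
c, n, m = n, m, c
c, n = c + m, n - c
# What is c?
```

Trace (tracking c):
c, n, m = (7, 2, 9)  # -> c = 7, n = 2, m = 9
c, n, m = (n, m, c)  # -> c = 2, n = 9, m = 7
c, n = (c + m, n - c)  # -> c = 9, n = 7

Answer: 9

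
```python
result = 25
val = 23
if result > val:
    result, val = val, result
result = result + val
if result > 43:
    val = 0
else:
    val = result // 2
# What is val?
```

Trace (tracking val):
result = 25  # -> result = 25
val = 23  # -> val = 23
if result > val:  # condition is True
    result, val = (val, result)  # -> result = 23, val = 25
result = result + val  # -> result = 48
if result > 43:  # condition is True
    val = 0  # -> val = 0

Answer: 0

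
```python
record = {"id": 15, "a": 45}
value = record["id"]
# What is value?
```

Trace (tracking value):
record = {'id': 15, 'a': 45}  # -> record = {'id': 15, 'a': 45}
value = record['id']  # -> value = 15

Answer: 15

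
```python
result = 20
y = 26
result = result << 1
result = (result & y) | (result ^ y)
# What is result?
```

Trace (tracking result):
result = 20  # -> result = 20
y = 26  # -> y = 26
result = result << 1  # -> result = 40
result = result & y | result ^ y  # -> result = 58

Answer: 58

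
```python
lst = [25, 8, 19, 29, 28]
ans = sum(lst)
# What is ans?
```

Answer: 109

Derivation:
Trace (tracking ans):
lst = [25, 8, 19, 29, 28]  # -> lst = [25, 8, 19, 29, 28]
ans = sum(lst)  # -> ans = 109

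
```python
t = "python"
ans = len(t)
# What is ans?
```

Trace (tracking ans):
t = 'python'  # -> t = 'python'
ans = len(t)  # -> ans = 6

Answer: 6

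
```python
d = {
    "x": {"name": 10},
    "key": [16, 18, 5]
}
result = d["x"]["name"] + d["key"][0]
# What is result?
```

Trace (tracking result):
d = {'x': {'name': 10}, 'key': [16, 18, 5]}  # -> d = {'x': {'name': 10}, 'key': [16, 18, 5]}
result = d['x']['name'] + d['key'][0]  # -> result = 26

Answer: 26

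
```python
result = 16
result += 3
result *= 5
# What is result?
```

Answer: 95

Derivation:
Trace (tracking result):
result = 16  # -> result = 16
result += 3  # -> result = 19
result *= 5  # -> result = 95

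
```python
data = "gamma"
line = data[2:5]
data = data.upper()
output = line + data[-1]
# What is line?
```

Trace (tracking line):
data = 'gamma'  # -> data = 'gamma'
line = data[2:5]  # -> line = 'mma'
data = data.upper()  # -> data = 'GAMMA'
output = line + data[-1]  # -> output = 'mmaA'

Answer: 'mma'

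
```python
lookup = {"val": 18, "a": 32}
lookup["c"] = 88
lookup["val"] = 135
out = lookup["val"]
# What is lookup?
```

Trace (tracking lookup):
lookup = {'val': 18, 'a': 32}  # -> lookup = {'val': 18, 'a': 32}
lookup['c'] = 88  # -> lookup = {'val': 18, 'a': 32, 'c': 88}
lookup['val'] = 135  # -> lookup = {'val': 135, 'a': 32, 'c': 88}
out = lookup['val']  # -> out = 135

Answer: {'val': 135, 'a': 32, 'c': 88}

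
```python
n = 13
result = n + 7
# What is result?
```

Answer: 20

Derivation:
Trace (tracking result):
n = 13  # -> n = 13
result = n + 7  # -> result = 20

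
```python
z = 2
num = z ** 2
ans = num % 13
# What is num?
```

Trace (tracking num):
z = 2  # -> z = 2
num = z ** 2  # -> num = 4
ans = num % 13  # -> ans = 4

Answer: 4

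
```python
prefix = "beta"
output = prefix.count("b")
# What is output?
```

Answer: 1

Derivation:
Trace (tracking output):
prefix = 'beta'  # -> prefix = 'beta'
output = prefix.count('b')  # -> output = 1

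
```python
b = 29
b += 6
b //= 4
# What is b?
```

Trace (tracking b):
b = 29  # -> b = 29
b += 6  # -> b = 35
b //= 4  # -> b = 8

Answer: 8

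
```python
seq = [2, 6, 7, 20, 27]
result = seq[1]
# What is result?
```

Trace (tracking result):
seq = [2, 6, 7, 20, 27]  # -> seq = [2, 6, 7, 20, 27]
result = seq[1]  # -> result = 6

Answer: 6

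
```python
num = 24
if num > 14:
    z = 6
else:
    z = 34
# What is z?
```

Trace (tracking z):
num = 24  # -> num = 24
if num > 14:  # condition is True
    z = 6  # -> z = 6

Answer: 6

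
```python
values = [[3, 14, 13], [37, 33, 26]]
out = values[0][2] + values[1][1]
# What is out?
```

Answer: 46

Derivation:
Trace (tracking out):
values = [[3, 14, 13], [37, 33, 26]]  # -> values = [[3, 14, 13], [37, 33, 26]]
out = values[0][2] + values[1][1]  # -> out = 46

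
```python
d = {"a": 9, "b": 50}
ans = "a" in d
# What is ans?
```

Trace (tracking ans):
d = {'a': 9, 'b': 50}  # -> d = {'a': 9, 'b': 50}
ans = 'a' in d  # -> ans = True

Answer: True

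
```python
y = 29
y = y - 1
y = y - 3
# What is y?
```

Answer: 25

Derivation:
Trace (tracking y):
y = 29  # -> y = 29
y = y - 1  # -> y = 28
y = y - 3  # -> y = 25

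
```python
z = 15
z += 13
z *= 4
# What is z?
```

Trace (tracking z):
z = 15  # -> z = 15
z += 13  # -> z = 28
z *= 4  # -> z = 112

Answer: 112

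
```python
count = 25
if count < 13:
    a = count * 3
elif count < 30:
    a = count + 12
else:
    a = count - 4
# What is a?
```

Answer: 37

Derivation:
Trace (tracking a):
count = 25  # -> count = 25
if count < 13:  # condition is False
elif count < 30:  # condition is True
    a = count + 12  # -> a = 37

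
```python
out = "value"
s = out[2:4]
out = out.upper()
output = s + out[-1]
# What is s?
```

Trace (tracking s):
out = 'value'  # -> out = 'value'
s = out[2:4]  # -> s = 'lu'
out = out.upper()  # -> out = 'VALUE'
output = s + out[-1]  # -> output = 'luE'

Answer: 'lu'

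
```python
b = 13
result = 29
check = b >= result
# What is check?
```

Answer: False

Derivation:
Trace (tracking check):
b = 13  # -> b = 13
result = 29  # -> result = 29
check = b >= result  # -> check = False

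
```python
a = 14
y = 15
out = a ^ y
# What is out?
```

Trace (tracking out):
a = 14  # -> a = 14
y = 15  # -> y = 15
out = a ^ y  # -> out = 1

Answer: 1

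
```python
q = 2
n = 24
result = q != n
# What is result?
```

Trace (tracking result):
q = 2  # -> q = 2
n = 24  # -> n = 24
result = q != n  # -> result = True

Answer: True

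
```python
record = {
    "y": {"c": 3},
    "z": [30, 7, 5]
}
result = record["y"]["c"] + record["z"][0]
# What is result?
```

Trace (tracking result):
record = {'y': {'c': 3}, 'z': [30, 7, 5]}  # -> record = {'y': {'c': 3}, 'z': [30, 7, 5]}
result = record['y']['c'] + record['z'][0]  # -> result = 33

Answer: 33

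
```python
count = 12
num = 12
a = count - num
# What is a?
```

Answer: 0

Derivation:
Trace (tracking a):
count = 12  # -> count = 12
num = 12  # -> num = 12
a = count - num  # -> a = 0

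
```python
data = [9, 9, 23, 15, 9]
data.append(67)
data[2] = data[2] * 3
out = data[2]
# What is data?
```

Answer: [9, 9, 69, 15, 9, 67]

Derivation:
Trace (tracking data):
data = [9, 9, 23, 15, 9]  # -> data = [9, 9, 23, 15, 9]
data.append(67)  # -> data = [9, 9, 23, 15, 9, 67]
data[2] = data[2] * 3  # -> data = [9, 9, 69, 15, 9, 67]
out = data[2]  # -> out = 69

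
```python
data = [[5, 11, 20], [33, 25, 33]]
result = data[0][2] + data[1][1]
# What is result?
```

Answer: 45

Derivation:
Trace (tracking result):
data = [[5, 11, 20], [33, 25, 33]]  # -> data = [[5, 11, 20], [33, 25, 33]]
result = data[0][2] + data[1][1]  # -> result = 45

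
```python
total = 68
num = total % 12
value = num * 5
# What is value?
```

Trace (tracking value):
total = 68  # -> total = 68
num = total % 12  # -> num = 8
value = num * 5  # -> value = 40

Answer: 40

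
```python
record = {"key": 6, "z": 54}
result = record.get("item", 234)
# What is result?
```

Trace (tracking result):
record = {'key': 6, 'z': 54}  # -> record = {'key': 6, 'z': 54}
result = record.get('item', 234)  # -> result = 234

Answer: 234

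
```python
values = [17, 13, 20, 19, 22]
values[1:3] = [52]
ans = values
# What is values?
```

Trace (tracking values):
values = [17, 13, 20, 19, 22]  # -> values = [17, 13, 20, 19, 22]
values[1:3] = [52]  # -> values = [17, 52, 19, 22]
ans = values  # -> ans = [17, 52, 19, 22]

Answer: [17, 52, 19, 22]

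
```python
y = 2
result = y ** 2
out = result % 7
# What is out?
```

Answer: 4

Derivation:
Trace (tracking out):
y = 2  # -> y = 2
result = y ** 2  # -> result = 4
out = result % 7  # -> out = 4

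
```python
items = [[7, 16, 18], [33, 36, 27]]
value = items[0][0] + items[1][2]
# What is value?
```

Trace (tracking value):
items = [[7, 16, 18], [33, 36, 27]]  # -> items = [[7, 16, 18], [33, 36, 27]]
value = items[0][0] + items[1][2]  # -> value = 34

Answer: 34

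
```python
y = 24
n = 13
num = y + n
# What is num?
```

Trace (tracking num):
y = 24  # -> y = 24
n = 13  # -> n = 13
num = y + n  # -> num = 37

Answer: 37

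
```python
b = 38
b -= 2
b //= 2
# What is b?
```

Trace (tracking b):
b = 38  # -> b = 38
b -= 2  # -> b = 36
b //= 2  # -> b = 18

Answer: 18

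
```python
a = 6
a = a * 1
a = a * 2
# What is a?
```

Answer: 12

Derivation:
Trace (tracking a):
a = 6  # -> a = 6
a = a * 1  # -> a = 6
a = a * 2  # -> a = 12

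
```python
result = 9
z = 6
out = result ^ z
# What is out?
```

Answer: 15

Derivation:
Trace (tracking out):
result = 9  # -> result = 9
z = 6  # -> z = 6
out = result ^ z  # -> out = 15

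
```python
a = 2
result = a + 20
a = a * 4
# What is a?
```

Trace (tracking a):
a = 2  # -> a = 2
result = a + 20  # -> result = 22
a = a * 4  # -> a = 8

Answer: 8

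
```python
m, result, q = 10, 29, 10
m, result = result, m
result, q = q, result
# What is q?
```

Answer: 10

Derivation:
Trace (tracking q):
m, result, q = (10, 29, 10)  # -> m = 10, result = 29, q = 10
m, result = (result, m)  # -> m = 29, result = 10
result, q = (q, result)  # -> result = 10, q = 10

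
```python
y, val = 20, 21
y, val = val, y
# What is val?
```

Trace (tracking val):
y, val = (20, 21)  # -> y = 20, val = 21
y, val = (val, y)  # -> y = 21, val = 20

Answer: 20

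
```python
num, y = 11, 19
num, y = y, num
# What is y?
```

Answer: 11

Derivation:
Trace (tracking y):
num, y = (11, 19)  # -> num = 11, y = 19
num, y = (y, num)  # -> num = 19, y = 11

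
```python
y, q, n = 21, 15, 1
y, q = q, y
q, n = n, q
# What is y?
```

Answer: 15

Derivation:
Trace (tracking y):
y, q, n = (21, 15, 1)  # -> y = 21, q = 15, n = 1
y, q = (q, y)  # -> y = 15, q = 21
q, n = (n, q)  # -> q = 1, n = 21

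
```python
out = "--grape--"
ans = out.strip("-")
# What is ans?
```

Answer: 'grape'

Derivation:
Trace (tracking ans):
out = '--grape--'  # -> out = '--grape--'
ans = out.strip('-')  # -> ans = 'grape'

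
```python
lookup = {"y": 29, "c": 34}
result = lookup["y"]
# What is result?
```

Trace (tracking result):
lookup = {'y': 29, 'c': 34}  # -> lookup = {'y': 29, 'c': 34}
result = lookup['y']  # -> result = 29

Answer: 29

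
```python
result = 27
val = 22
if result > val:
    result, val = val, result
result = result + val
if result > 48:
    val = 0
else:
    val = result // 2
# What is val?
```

Answer: 0

Derivation:
Trace (tracking val):
result = 27  # -> result = 27
val = 22  # -> val = 22
if result > val:  # condition is True
    result, val = (val, result)  # -> result = 22, val = 27
result = result + val  # -> result = 49
if result > 48:  # condition is True
    val = 0  # -> val = 0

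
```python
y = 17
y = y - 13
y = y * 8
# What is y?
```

Answer: 32

Derivation:
Trace (tracking y):
y = 17  # -> y = 17
y = y - 13  # -> y = 4
y = y * 8  # -> y = 32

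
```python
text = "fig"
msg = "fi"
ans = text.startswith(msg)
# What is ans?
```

Trace (tracking ans):
text = 'fig'  # -> text = 'fig'
msg = 'fi'  # -> msg = 'fi'
ans = text.startswith(msg)  # -> ans = True

Answer: True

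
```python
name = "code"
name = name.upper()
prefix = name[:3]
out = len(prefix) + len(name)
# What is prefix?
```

Answer: 'COD'

Derivation:
Trace (tracking prefix):
name = 'code'  # -> name = 'code'
name = name.upper()  # -> name = 'CODE'
prefix = name[:3]  # -> prefix = 'COD'
out = len(prefix) + len(name)  # -> out = 7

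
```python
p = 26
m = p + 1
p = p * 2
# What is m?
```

Answer: 27

Derivation:
Trace (tracking m):
p = 26  # -> p = 26
m = p + 1  # -> m = 27
p = p * 2  # -> p = 52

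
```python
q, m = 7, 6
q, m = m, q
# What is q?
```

Answer: 6

Derivation:
Trace (tracking q):
q, m = (7, 6)  # -> q = 7, m = 6
q, m = (m, q)  # -> q = 6, m = 7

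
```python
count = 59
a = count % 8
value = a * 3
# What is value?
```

Trace (tracking value):
count = 59  # -> count = 59
a = count % 8  # -> a = 3
value = a * 3  # -> value = 9

Answer: 9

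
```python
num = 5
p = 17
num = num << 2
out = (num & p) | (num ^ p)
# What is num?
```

Trace (tracking num):
num = 5  # -> num = 5
p = 17  # -> p = 17
num = num << 2  # -> num = 20
out = num & p | num ^ p  # -> out = 21

Answer: 20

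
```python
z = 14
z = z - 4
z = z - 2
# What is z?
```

Answer: 8

Derivation:
Trace (tracking z):
z = 14  # -> z = 14
z = z - 4  # -> z = 10
z = z - 2  # -> z = 8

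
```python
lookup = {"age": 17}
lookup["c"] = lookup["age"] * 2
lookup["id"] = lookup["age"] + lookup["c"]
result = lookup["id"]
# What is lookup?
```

Answer: {'age': 17, 'c': 34, 'id': 51}

Derivation:
Trace (tracking lookup):
lookup = {'age': 17}  # -> lookup = {'age': 17}
lookup['c'] = lookup['age'] * 2  # -> lookup = {'age': 17, 'c': 34}
lookup['id'] = lookup['age'] + lookup['c']  # -> lookup = {'age': 17, 'c': 34, 'id': 51}
result = lookup['id']  # -> result = 51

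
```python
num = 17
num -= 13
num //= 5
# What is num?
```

Answer: 0

Derivation:
Trace (tracking num):
num = 17  # -> num = 17
num -= 13  # -> num = 4
num //= 5  # -> num = 0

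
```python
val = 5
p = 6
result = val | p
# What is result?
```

Trace (tracking result):
val = 5  # -> val = 5
p = 6  # -> p = 6
result = val | p  # -> result = 7

Answer: 7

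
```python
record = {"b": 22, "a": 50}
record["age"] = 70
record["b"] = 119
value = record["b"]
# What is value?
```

Trace (tracking value):
record = {'b': 22, 'a': 50}  # -> record = {'b': 22, 'a': 50}
record['age'] = 70  # -> record = {'b': 22, 'a': 50, 'age': 70}
record['b'] = 119  # -> record = {'b': 119, 'a': 50, 'age': 70}
value = record['b']  # -> value = 119

Answer: 119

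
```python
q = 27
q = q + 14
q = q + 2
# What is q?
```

Answer: 43

Derivation:
Trace (tracking q):
q = 27  # -> q = 27
q = q + 14  # -> q = 41
q = q + 2  # -> q = 43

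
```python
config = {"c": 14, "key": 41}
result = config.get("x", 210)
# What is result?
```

Answer: 210

Derivation:
Trace (tracking result):
config = {'c': 14, 'key': 41}  # -> config = {'c': 14, 'key': 41}
result = config.get('x', 210)  # -> result = 210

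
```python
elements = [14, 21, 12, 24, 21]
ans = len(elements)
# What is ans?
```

Answer: 5

Derivation:
Trace (tracking ans):
elements = [14, 21, 12, 24, 21]  # -> elements = [14, 21, 12, 24, 21]
ans = len(elements)  # -> ans = 5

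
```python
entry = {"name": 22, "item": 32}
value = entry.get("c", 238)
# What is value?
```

Answer: 238

Derivation:
Trace (tracking value):
entry = {'name': 22, 'item': 32}  # -> entry = {'name': 22, 'item': 32}
value = entry.get('c', 238)  # -> value = 238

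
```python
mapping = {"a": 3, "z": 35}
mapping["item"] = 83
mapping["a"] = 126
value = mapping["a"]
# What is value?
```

Answer: 126

Derivation:
Trace (tracking value):
mapping = {'a': 3, 'z': 35}  # -> mapping = {'a': 3, 'z': 35}
mapping['item'] = 83  # -> mapping = {'a': 3, 'z': 35, 'item': 83}
mapping['a'] = 126  # -> mapping = {'a': 126, 'z': 35, 'item': 83}
value = mapping['a']  # -> value = 126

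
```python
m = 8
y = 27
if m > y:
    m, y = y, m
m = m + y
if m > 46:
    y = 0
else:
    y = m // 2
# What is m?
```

Trace (tracking m):
m = 8  # -> m = 8
y = 27  # -> y = 27
if m > y:  # condition is False
m = m + y  # -> m = 35
if m > 46:  # condition is False
else:
    y = m // 2  # -> y = 17

Answer: 35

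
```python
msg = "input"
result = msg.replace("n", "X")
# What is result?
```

Answer: 'iXput'

Derivation:
Trace (tracking result):
msg = 'input'  # -> msg = 'input'
result = msg.replace('n', 'X')  # -> result = 'iXput'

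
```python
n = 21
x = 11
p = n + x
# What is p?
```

Trace (tracking p):
n = 21  # -> n = 21
x = 11  # -> x = 11
p = n + x  # -> p = 32

Answer: 32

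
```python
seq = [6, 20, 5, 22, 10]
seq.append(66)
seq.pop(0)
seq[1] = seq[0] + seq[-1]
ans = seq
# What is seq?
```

Answer: [20, 86, 22, 10, 66]

Derivation:
Trace (tracking seq):
seq = [6, 20, 5, 22, 10]  # -> seq = [6, 20, 5, 22, 10]
seq.append(66)  # -> seq = [6, 20, 5, 22, 10, 66]
seq.pop(0)  # -> seq = [20, 5, 22, 10, 66]
seq[1] = seq[0] + seq[-1]  # -> seq = [20, 86, 22, 10, 66]
ans = seq  # -> ans = [20, 86, 22, 10, 66]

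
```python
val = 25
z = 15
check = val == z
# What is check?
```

Answer: False

Derivation:
Trace (tracking check):
val = 25  # -> val = 25
z = 15  # -> z = 15
check = val == z  # -> check = False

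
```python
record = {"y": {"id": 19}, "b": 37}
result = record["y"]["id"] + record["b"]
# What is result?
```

Answer: 56

Derivation:
Trace (tracking result):
record = {'y': {'id': 19}, 'b': 37}  # -> record = {'y': {'id': 19}, 'b': 37}
result = record['y']['id'] + record['b']  # -> result = 56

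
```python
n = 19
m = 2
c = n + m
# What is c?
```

Trace (tracking c):
n = 19  # -> n = 19
m = 2  # -> m = 2
c = n + m  # -> c = 21

Answer: 21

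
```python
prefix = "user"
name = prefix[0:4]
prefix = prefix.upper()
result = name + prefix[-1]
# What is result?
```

Trace (tracking result):
prefix = 'user'  # -> prefix = 'user'
name = prefix[0:4]  # -> name = 'user'
prefix = prefix.upper()  # -> prefix = 'USER'
result = name + prefix[-1]  # -> result = 'userR'

Answer: 'userR'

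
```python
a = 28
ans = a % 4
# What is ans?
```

Answer: 0

Derivation:
Trace (tracking ans):
a = 28  # -> a = 28
ans = a % 4  # -> ans = 0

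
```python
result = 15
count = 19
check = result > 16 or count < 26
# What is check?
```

Trace (tracking check):
result = 15  # -> result = 15
count = 19  # -> count = 19
check = result > 16 or count < 26  # -> check = True

Answer: True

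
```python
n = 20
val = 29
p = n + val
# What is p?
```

Answer: 49

Derivation:
Trace (tracking p):
n = 20  # -> n = 20
val = 29  # -> val = 29
p = n + val  # -> p = 49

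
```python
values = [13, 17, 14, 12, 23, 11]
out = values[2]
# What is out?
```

Answer: 14

Derivation:
Trace (tracking out):
values = [13, 17, 14, 12, 23, 11]  # -> values = [13, 17, 14, 12, 23, 11]
out = values[2]  # -> out = 14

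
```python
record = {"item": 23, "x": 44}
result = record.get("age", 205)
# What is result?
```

Trace (tracking result):
record = {'item': 23, 'x': 44}  # -> record = {'item': 23, 'x': 44}
result = record.get('age', 205)  # -> result = 205

Answer: 205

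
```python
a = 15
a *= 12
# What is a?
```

Answer: 180

Derivation:
Trace (tracking a):
a = 15  # -> a = 15
a *= 12  # -> a = 180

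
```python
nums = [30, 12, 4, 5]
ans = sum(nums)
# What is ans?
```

Trace (tracking ans):
nums = [30, 12, 4, 5]  # -> nums = [30, 12, 4, 5]
ans = sum(nums)  # -> ans = 51

Answer: 51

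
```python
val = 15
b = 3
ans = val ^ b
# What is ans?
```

Answer: 12

Derivation:
Trace (tracking ans):
val = 15  # -> val = 15
b = 3  # -> b = 3
ans = val ^ b  # -> ans = 12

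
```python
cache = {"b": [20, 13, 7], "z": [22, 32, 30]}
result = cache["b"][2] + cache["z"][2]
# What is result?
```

Trace (tracking result):
cache = {'b': [20, 13, 7], 'z': [22, 32, 30]}  # -> cache = {'b': [20, 13, 7], 'z': [22, 32, 30]}
result = cache['b'][2] + cache['z'][2]  # -> result = 37

Answer: 37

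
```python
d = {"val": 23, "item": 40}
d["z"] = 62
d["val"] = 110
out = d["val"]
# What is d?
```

Answer: {'val': 110, 'item': 40, 'z': 62}

Derivation:
Trace (tracking d):
d = {'val': 23, 'item': 40}  # -> d = {'val': 23, 'item': 40}
d['z'] = 62  # -> d = {'val': 23, 'item': 40, 'z': 62}
d['val'] = 110  # -> d = {'val': 110, 'item': 40, 'z': 62}
out = d['val']  # -> out = 110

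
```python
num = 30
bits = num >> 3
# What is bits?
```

Trace (tracking bits):
num = 30  # -> num = 30
bits = num >> 3  # -> bits = 3

Answer: 3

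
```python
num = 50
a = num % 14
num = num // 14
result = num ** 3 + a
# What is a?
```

Answer: 8

Derivation:
Trace (tracking a):
num = 50  # -> num = 50
a = num % 14  # -> a = 8
num = num // 14  # -> num = 3
result = num ** 3 + a  # -> result = 35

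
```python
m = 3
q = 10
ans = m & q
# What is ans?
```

Answer: 2

Derivation:
Trace (tracking ans):
m = 3  # -> m = 3
q = 10  # -> q = 10
ans = m & q  # -> ans = 2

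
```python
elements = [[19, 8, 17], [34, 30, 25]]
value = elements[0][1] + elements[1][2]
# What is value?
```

Trace (tracking value):
elements = [[19, 8, 17], [34, 30, 25]]  # -> elements = [[19, 8, 17], [34, 30, 25]]
value = elements[0][1] + elements[1][2]  # -> value = 33

Answer: 33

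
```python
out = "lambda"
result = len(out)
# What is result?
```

Answer: 6

Derivation:
Trace (tracking result):
out = 'lambda'  # -> out = 'lambda'
result = len(out)  # -> result = 6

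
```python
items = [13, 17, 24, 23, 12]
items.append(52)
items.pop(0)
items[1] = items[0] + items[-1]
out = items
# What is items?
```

Trace (tracking items):
items = [13, 17, 24, 23, 12]  # -> items = [13, 17, 24, 23, 12]
items.append(52)  # -> items = [13, 17, 24, 23, 12, 52]
items.pop(0)  # -> items = [17, 24, 23, 12, 52]
items[1] = items[0] + items[-1]  # -> items = [17, 69, 23, 12, 52]
out = items  # -> out = [17, 69, 23, 12, 52]

Answer: [17, 69, 23, 12, 52]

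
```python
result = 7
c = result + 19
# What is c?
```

Answer: 26

Derivation:
Trace (tracking c):
result = 7  # -> result = 7
c = result + 19  # -> c = 26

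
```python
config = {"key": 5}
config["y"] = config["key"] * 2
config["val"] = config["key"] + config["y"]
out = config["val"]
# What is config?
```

Trace (tracking config):
config = {'key': 5}  # -> config = {'key': 5}
config['y'] = config['key'] * 2  # -> config = {'key': 5, 'y': 10}
config['val'] = config['key'] + config['y']  # -> config = {'key': 5, 'y': 10, 'val': 15}
out = config['val']  # -> out = 15

Answer: {'key': 5, 'y': 10, 'val': 15}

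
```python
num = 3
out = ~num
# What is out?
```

Answer: -4

Derivation:
Trace (tracking out):
num = 3  # -> num = 3
out = ~num  # -> out = -4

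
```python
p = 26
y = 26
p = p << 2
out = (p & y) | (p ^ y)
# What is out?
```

Answer: 122

Derivation:
Trace (tracking out):
p = 26  # -> p = 26
y = 26  # -> y = 26
p = p << 2  # -> p = 104
out = p & y | p ^ y  # -> out = 122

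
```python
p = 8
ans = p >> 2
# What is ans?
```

Answer: 2

Derivation:
Trace (tracking ans):
p = 8  # -> p = 8
ans = p >> 2  # -> ans = 2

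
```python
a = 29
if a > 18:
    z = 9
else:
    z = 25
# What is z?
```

Trace (tracking z):
a = 29  # -> a = 29
if a > 18:  # condition is True
    z = 9  # -> z = 9

Answer: 9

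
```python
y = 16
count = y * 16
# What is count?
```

Trace (tracking count):
y = 16  # -> y = 16
count = y * 16  # -> count = 256

Answer: 256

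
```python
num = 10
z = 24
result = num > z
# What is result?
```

Answer: False

Derivation:
Trace (tracking result):
num = 10  # -> num = 10
z = 24  # -> z = 24
result = num > z  # -> result = False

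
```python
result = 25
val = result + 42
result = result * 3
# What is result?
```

Answer: 75

Derivation:
Trace (tracking result):
result = 25  # -> result = 25
val = result + 42  # -> val = 67
result = result * 3  # -> result = 75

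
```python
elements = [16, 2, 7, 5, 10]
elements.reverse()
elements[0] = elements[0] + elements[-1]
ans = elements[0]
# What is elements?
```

Trace (tracking elements):
elements = [16, 2, 7, 5, 10]  # -> elements = [16, 2, 7, 5, 10]
elements.reverse()  # -> elements = [10, 5, 7, 2, 16]
elements[0] = elements[0] + elements[-1]  # -> elements = [26, 5, 7, 2, 16]
ans = elements[0]  # -> ans = 26

Answer: [26, 5, 7, 2, 16]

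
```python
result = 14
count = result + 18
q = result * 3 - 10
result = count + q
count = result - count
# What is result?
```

Trace (tracking result):
result = 14  # -> result = 14
count = result + 18  # -> count = 32
q = result * 3 - 10  # -> q = 32
result = count + q  # -> result = 64
count = result - count  # -> count = 32

Answer: 64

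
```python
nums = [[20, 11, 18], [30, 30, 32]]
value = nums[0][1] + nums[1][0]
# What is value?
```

Answer: 41

Derivation:
Trace (tracking value):
nums = [[20, 11, 18], [30, 30, 32]]  # -> nums = [[20, 11, 18], [30, 30, 32]]
value = nums[0][1] + nums[1][0]  # -> value = 41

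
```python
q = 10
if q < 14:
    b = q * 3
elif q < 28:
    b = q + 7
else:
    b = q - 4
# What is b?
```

Answer: 30

Derivation:
Trace (tracking b):
q = 10  # -> q = 10
if q < 14:  # condition is True
    b = q * 3  # -> b = 30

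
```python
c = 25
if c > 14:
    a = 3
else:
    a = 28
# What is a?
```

Answer: 3

Derivation:
Trace (tracking a):
c = 25  # -> c = 25
if c > 14:  # condition is True
    a = 3  # -> a = 3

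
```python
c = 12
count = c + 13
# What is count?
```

Answer: 25

Derivation:
Trace (tracking count):
c = 12  # -> c = 12
count = c + 13  # -> count = 25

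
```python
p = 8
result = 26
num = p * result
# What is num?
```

Trace (tracking num):
p = 8  # -> p = 8
result = 26  # -> result = 26
num = p * result  # -> num = 208

Answer: 208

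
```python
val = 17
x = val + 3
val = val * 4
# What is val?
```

Answer: 68

Derivation:
Trace (tracking val):
val = 17  # -> val = 17
x = val + 3  # -> x = 20
val = val * 4  # -> val = 68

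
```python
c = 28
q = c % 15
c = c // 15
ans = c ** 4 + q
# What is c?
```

Answer: 1

Derivation:
Trace (tracking c):
c = 28  # -> c = 28
q = c % 15  # -> q = 13
c = c // 15  # -> c = 1
ans = c ** 4 + q  # -> ans = 14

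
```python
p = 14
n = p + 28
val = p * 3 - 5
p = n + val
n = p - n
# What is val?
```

Answer: 37

Derivation:
Trace (tracking val):
p = 14  # -> p = 14
n = p + 28  # -> n = 42
val = p * 3 - 5  # -> val = 37
p = n + val  # -> p = 79
n = p - n  # -> n = 37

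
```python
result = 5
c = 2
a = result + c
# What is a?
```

Trace (tracking a):
result = 5  # -> result = 5
c = 2  # -> c = 2
a = result + c  # -> a = 7

Answer: 7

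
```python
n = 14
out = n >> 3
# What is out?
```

Answer: 1

Derivation:
Trace (tracking out):
n = 14  # -> n = 14
out = n >> 3  # -> out = 1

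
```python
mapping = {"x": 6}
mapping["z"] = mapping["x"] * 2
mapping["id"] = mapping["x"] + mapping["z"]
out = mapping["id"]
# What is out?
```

Trace (tracking out):
mapping = {'x': 6}  # -> mapping = {'x': 6}
mapping['z'] = mapping['x'] * 2  # -> mapping = {'x': 6, 'z': 12}
mapping['id'] = mapping['x'] + mapping['z']  # -> mapping = {'x': 6, 'z': 12, 'id': 18}
out = mapping['id']  # -> out = 18

Answer: 18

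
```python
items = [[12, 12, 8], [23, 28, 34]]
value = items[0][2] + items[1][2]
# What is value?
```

Answer: 42

Derivation:
Trace (tracking value):
items = [[12, 12, 8], [23, 28, 34]]  # -> items = [[12, 12, 8], [23, 28, 34]]
value = items[0][2] + items[1][2]  # -> value = 42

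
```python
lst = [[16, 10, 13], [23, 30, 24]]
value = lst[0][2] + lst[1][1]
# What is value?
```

Answer: 43

Derivation:
Trace (tracking value):
lst = [[16, 10, 13], [23, 30, 24]]  # -> lst = [[16, 10, 13], [23, 30, 24]]
value = lst[0][2] + lst[1][1]  # -> value = 43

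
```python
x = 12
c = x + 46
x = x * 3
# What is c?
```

Answer: 58

Derivation:
Trace (tracking c):
x = 12  # -> x = 12
c = x + 46  # -> c = 58
x = x * 3  # -> x = 36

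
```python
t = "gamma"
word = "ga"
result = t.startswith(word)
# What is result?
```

Answer: True

Derivation:
Trace (tracking result):
t = 'gamma'  # -> t = 'gamma'
word = 'ga'  # -> word = 'ga'
result = t.startswith(word)  # -> result = True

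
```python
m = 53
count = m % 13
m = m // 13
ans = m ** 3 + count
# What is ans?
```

Trace (tracking ans):
m = 53  # -> m = 53
count = m % 13  # -> count = 1
m = m // 13  # -> m = 4
ans = m ** 3 + count  # -> ans = 65

Answer: 65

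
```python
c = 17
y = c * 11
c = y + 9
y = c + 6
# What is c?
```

Answer: 196

Derivation:
Trace (tracking c):
c = 17  # -> c = 17
y = c * 11  # -> y = 187
c = y + 9  # -> c = 196
y = c + 6  # -> y = 202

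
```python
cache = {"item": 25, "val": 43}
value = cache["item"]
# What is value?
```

Trace (tracking value):
cache = {'item': 25, 'val': 43}  # -> cache = {'item': 25, 'val': 43}
value = cache['item']  # -> value = 25

Answer: 25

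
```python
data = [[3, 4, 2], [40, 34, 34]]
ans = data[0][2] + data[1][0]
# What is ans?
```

Trace (tracking ans):
data = [[3, 4, 2], [40, 34, 34]]  # -> data = [[3, 4, 2], [40, 34, 34]]
ans = data[0][2] + data[1][0]  # -> ans = 42

Answer: 42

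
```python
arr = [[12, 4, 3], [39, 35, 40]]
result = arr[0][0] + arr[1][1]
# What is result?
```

Answer: 47

Derivation:
Trace (tracking result):
arr = [[12, 4, 3], [39, 35, 40]]  # -> arr = [[12, 4, 3], [39, 35, 40]]
result = arr[0][0] + arr[1][1]  # -> result = 47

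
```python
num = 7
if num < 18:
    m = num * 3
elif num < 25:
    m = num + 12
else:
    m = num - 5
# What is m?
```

Answer: 21

Derivation:
Trace (tracking m):
num = 7  # -> num = 7
if num < 18:  # condition is True
    m = num * 3  # -> m = 21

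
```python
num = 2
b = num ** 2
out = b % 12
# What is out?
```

Answer: 4

Derivation:
Trace (tracking out):
num = 2  # -> num = 2
b = num ** 2  # -> b = 4
out = b % 12  # -> out = 4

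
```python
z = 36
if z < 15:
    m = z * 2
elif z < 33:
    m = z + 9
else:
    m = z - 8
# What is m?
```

Trace (tracking m):
z = 36  # -> z = 36
if z < 15:  # condition is False
elif z < 33:  # condition is False
else:
    m = z - 8  # -> m = 28

Answer: 28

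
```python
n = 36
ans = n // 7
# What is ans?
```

Trace (tracking ans):
n = 36  # -> n = 36
ans = n // 7  # -> ans = 5

Answer: 5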